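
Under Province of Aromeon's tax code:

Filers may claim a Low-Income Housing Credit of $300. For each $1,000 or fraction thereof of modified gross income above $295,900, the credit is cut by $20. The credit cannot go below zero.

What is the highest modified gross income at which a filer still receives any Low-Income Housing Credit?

After 14 increments the reduction is 14 × $20 = $280, leaving $20; one more increment wipes it out. Increment 14 ends at excess 14 × $1,000 = $14,000, so the highest qualifying income is $295,900 + $14,000 = $309,900.

$309,900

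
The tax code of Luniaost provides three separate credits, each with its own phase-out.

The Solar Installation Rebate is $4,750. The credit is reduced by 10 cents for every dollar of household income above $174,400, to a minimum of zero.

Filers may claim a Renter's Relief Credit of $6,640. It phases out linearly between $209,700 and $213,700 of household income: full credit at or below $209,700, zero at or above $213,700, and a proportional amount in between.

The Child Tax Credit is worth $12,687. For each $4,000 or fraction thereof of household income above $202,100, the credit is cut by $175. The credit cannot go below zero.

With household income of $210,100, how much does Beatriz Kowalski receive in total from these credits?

Solar Installation Rebate: 10% of the $35,700 excess over $174,400 is $3,570; credit = $4,750 − $3,570 = $1,180.
Renter's Relief Credit: $210,100 is $400 into a $4,000 phase-out range, leaving 3,600/4,000 of the credit: $6,640 × 3,600/4,000 = $5,976.
Child Tax Credit: income exceeds $202,100 by $8,000, which is 2 full-or-partial $4,000 increments; reduction = 2 × $175 = $350, leaving $12,337.
Total: $1,180 + $5,976 + $12,337 = $19,493.

$19,493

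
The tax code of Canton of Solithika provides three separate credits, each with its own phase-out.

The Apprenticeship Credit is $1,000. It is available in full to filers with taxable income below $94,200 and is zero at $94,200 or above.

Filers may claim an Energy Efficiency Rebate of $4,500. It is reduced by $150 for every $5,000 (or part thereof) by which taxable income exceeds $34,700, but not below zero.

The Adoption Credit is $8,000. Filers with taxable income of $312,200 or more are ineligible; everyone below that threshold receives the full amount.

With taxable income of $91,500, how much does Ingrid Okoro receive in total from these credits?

Apprenticeship Credit: $91,500 is below the $94,200 cutoff, so the full $1,000 applies.
Energy Efficiency Rebate: income exceeds $34,700 by $56,800, which is 12 full-or-partial $5,000 increments; reduction = 12 × $150 = $1,800, leaving $2,700.
Adoption Credit: $91,500 is below the $312,200 cutoff, so the full $8,000 applies.
Total: $1,000 + $2,700 + $8,000 = $11,700.

$11,700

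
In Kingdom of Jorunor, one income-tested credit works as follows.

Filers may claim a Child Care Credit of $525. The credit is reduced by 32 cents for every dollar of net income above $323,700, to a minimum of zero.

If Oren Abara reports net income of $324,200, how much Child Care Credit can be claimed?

$365

Child Care Credit: 32% of the $500 excess over $323,700 is $160; credit = $525 − $160 = $365.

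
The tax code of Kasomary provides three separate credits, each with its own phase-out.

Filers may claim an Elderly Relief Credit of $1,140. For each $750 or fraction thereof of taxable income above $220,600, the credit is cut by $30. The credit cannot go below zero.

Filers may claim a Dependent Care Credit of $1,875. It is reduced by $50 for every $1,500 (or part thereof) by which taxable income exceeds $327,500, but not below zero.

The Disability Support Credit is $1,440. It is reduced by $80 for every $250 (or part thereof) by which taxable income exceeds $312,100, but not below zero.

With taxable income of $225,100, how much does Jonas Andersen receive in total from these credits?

Elderly Relief Credit: income exceeds $220,600 by $4,500, which is 6 full-or-partial $750 increments; reduction = 6 × $30 = $180, leaving $960.
Dependent Care Credit: $225,100 is at or below the $327,500 threshold, so the full $1,875 applies.
Disability Support Credit: $225,100 is at or below the $312,100 threshold, so the full $1,440 applies.
Total: $960 + $1,875 + $1,440 = $4,275.

$4,275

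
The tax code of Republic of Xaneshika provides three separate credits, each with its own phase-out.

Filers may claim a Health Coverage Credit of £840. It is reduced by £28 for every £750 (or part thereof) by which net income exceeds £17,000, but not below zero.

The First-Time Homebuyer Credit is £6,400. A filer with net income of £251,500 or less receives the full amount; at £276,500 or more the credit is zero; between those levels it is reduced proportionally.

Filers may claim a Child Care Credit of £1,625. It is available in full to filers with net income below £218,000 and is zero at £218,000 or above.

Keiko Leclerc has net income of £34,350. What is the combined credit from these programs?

Health Coverage Credit: income exceeds £17,000 by £17,350, which is 24 full-or-partial £750 increments; reduction = 24 × £28 = £672, leaving £168.
First-Time Homebuyer Credit: £34,350 is at or below the £251,500 threshold, so the full £6,400 applies.
Child Care Credit: £34,350 is below the £218,000 cutoff, so the full £1,625 applies.
Total: £168 + £6,400 + £1,625 = £8,193.

£8,193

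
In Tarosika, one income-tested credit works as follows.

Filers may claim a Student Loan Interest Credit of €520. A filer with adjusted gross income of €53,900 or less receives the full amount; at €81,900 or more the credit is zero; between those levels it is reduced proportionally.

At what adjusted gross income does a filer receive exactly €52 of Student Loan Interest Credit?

€79,100

€52 is 52/520 of the full €520, so 468/520 of the €28,000 range has been used: income = €53,900 + €28,000 × 468/520 = €79,100.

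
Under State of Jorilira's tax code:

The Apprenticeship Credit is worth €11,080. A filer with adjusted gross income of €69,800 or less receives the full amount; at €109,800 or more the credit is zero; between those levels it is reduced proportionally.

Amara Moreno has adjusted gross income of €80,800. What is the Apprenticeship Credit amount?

Apprenticeship Credit: €80,800 is €11,000 into a €40,000 phase-out range, leaving 29,000/40,000 of the credit: €11,080 × 29,000/40,000 = €8,033.

€8,033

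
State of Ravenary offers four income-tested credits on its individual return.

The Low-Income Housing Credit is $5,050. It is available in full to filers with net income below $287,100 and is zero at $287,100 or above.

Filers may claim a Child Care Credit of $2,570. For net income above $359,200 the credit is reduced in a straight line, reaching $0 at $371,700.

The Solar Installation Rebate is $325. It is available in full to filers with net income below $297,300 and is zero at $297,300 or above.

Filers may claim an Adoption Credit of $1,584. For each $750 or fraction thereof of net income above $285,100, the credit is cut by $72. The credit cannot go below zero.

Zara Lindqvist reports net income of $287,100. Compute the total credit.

Low-Income Housing Credit: $287,100 meets or exceeds the $287,100 cutoff, so the credit is $0.
Child Care Credit: $287,100 is at or below the $359,200 threshold, so the full $2,570 applies.
Solar Installation Rebate: $287,100 is below the $297,300 cutoff, so the full $325 applies.
Adoption Credit: income exceeds $285,100 by $2,000, which is 3 full-or-partial $750 increments; reduction = 3 × $72 = $216, leaving $1,368.
Total: $0 + $2,570 + $325 + $1,368 = $4,263.

$4,263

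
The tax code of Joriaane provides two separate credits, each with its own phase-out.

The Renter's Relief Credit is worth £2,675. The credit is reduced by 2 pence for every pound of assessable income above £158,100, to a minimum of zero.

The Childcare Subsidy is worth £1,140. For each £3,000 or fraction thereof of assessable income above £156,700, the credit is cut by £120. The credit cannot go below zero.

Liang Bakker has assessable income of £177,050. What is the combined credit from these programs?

Renter's Relief Credit: 2% of the £18,950 excess over £158,100 is £379; credit = £2,675 − £379 = £2,296.
Childcare Subsidy: income exceeds £156,700 by £20,350, which is 7 full-or-partial £3,000 increments; reduction = 7 × £120 = £840, leaving £300.
Total: £2,296 + £300 = £2,596.

£2,596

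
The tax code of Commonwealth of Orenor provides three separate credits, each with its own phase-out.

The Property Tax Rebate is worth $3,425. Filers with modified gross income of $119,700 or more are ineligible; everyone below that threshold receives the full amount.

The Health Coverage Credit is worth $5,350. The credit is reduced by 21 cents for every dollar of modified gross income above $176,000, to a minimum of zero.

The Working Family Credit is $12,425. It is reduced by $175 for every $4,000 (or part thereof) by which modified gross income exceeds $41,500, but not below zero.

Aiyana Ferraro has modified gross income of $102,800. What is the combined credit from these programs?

Property Tax Rebate: $102,800 is below the $119,700 cutoff, so the full $3,425 applies.
Health Coverage Credit: $102,800 is at or below the $176,000 threshold, so the full $5,350 applies.
Working Family Credit: income exceeds $41,500 by $61,300, which is 16 full-or-partial $4,000 increments; reduction = 16 × $175 = $2,800, leaving $9,625.
Total: $3,425 + $5,350 + $9,625 = $18,400.

$18,400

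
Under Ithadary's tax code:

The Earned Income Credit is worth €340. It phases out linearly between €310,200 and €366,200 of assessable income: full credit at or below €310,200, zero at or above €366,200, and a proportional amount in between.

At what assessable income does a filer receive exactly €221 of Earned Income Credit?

€221 is 221/340 of the full €340, so 119/340 of the €56,000 range has been used: income = €310,200 + €56,000 × 119/340 = €329,800.

€329,800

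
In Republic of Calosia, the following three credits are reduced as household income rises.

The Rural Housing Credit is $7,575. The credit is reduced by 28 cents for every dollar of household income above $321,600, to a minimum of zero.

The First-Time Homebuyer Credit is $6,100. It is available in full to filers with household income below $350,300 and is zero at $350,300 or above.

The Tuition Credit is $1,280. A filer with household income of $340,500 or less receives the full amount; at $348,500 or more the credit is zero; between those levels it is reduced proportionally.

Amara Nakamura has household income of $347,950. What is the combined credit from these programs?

Rural Housing Credit: 28% of the $26,350 excess over $321,600 is $7,378; credit = $7,575 − $7,378 = $197.
First-Time Homebuyer Credit: $347,950 is below the $350,300 cutoff, so the full $6,100 applies.
Tuition Credit: $347,950 is $7,450 into a $8,000 phase-out range, leaving 550/8,000 of the credit: $1,280 × 550/8,000 = $88.
Total: $197 + $6,100 + $88 = $6,385.

$6,385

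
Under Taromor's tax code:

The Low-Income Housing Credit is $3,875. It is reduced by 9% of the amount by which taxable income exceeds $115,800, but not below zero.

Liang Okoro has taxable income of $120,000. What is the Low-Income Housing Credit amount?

Low-Income Housing Credit: 9% of the $4,200 excess over $115,800 is $378; credit = $3,875 − $378 = $3,497.

$3,497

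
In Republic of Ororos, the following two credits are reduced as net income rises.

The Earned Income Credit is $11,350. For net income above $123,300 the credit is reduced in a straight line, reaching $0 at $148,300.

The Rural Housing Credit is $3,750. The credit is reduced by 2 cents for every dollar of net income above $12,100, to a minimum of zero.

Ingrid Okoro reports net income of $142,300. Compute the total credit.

$3,870

Earned Income Credit: $142,300 is $19,000 into a $25,000 phase-out range, leaving 6,000/25,000 of the credit: $11,350 × 6,000/25,000 = $2,724.
Rural Housing Credit: 2% of the $130,200 excess over $12,100 is $2,604; credit = $3,750 − $2,604 = $1,146.
Total: $2,724 + $1,146 = $3,870.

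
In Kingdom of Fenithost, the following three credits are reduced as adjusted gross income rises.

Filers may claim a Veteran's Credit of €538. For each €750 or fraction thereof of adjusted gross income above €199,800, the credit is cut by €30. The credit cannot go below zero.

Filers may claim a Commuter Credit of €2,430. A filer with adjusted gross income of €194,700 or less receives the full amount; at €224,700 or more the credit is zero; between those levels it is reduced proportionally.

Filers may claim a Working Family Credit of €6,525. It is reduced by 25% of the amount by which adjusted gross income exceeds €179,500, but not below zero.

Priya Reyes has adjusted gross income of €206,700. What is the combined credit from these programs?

Veteran's Credit: income exceeds €199,800 by €6,900, which is 10 full-or-partial €750 increments; reduction = 10 × €30 = €300, leaving €238.
Commuter Credit: €206,700 is €12,000 into a €30,000 phase-out range, leaving 18,000/30,000 of the credit: €2,430 × 18,000/30,000 = €1,458.
Working Family Credit: 25% of the €27,200 excess over €179,500 is €6,800 ≥ base, so the credit is €0.
Total: €238 + €1,458 + €0 = €1,696.

€1,696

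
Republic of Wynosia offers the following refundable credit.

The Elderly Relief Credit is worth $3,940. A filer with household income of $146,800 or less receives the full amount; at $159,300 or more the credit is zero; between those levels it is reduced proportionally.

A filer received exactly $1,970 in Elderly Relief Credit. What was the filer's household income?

$153,050

$1,970 is 1,970/3,940 of the full $3,940, so 1,970/3,940 of the $12,500 range has been used: income = $146,800 + $12,500 × 1,970/3,940 = $153,050.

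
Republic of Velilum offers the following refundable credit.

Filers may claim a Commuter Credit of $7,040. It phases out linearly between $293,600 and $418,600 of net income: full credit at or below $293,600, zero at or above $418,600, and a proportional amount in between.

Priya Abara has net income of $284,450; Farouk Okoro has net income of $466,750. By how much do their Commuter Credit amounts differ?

Priya ($284,450): Commuter Credit: $284,450 is at or below the $293,600 threshold, so the full $7,040 applies.
Farouk ($466,750): Commuter Credit: $466,750 is at or above $418,600, so the credit is $0.
Difference: |$7,040 − $0| = $7,040.

$7,040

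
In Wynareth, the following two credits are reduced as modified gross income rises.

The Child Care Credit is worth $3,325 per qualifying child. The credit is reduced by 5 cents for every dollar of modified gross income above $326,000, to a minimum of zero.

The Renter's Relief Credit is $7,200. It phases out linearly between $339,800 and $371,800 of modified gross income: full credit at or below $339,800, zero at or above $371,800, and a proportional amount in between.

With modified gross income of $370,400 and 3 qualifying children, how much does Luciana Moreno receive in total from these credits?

Child Care Credit: base = 3 × $3,325 = $9,975. 5% of the $44,400 excess over $326,000 is $2,220; credit = $9,975 − $2,220 = $7,755.
Renter's Relief Credit: $370,400 is $30,600 into a $32,000 phase-out range, leaving 1,400/32,000 of the credit: $7,200 × 1,400/32,000 = $315.
Total: $7,755 + $315 = $8,070.

$8,070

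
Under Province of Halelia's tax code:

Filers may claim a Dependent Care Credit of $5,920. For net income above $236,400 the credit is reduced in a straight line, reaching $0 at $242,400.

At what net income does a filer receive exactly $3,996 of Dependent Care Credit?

$3,996 is 3,996/5,920 of the full $5,920, so 1,924/5,920 of the $6,000 range has been used: income = $236,400 + $6,000 × 1,924/5,920 = $238,350.

$238,350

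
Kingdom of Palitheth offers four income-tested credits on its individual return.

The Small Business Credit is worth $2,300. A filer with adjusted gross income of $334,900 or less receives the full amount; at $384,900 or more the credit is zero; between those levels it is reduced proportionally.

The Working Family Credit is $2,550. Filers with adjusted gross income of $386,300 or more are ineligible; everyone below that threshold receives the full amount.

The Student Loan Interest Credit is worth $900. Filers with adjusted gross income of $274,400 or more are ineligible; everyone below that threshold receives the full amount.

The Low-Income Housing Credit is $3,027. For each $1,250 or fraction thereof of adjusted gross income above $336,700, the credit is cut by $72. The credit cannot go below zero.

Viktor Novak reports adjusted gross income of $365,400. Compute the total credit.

$4,818

Small Business Credit: $365,400 is $30,500 into a $50,000 phase-out range, leaving 19,500/50,000 of the credit: $2,300 × 19,500/50,000 = $897.
Working Family Credit: $365,400 is below the $386,300 cutoff, so the full $2,550 applies.
Student Loan Interest Credit: $365,400 meets or exceeds the $274,400 cutoff, so the credit is $0.
Low-Income Housing Credit: income exceeds $336,700 by $28,700, which is 23 full-or-partial $1,250 increments; reduction = 23 × $72 = $1,656, leaving $1,371.
Total: $897 + $2,550 + $0 + $1,371 = $4,818.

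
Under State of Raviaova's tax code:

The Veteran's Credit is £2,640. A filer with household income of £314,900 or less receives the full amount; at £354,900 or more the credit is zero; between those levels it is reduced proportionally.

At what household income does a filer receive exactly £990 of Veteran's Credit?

£339,900

£990 is 990/2,640 of the full £2,640, so 1,650/2,640 of the £40,000 range has been used: income = £314,900 + £40,000 × 1,650/2,640 = £339,900.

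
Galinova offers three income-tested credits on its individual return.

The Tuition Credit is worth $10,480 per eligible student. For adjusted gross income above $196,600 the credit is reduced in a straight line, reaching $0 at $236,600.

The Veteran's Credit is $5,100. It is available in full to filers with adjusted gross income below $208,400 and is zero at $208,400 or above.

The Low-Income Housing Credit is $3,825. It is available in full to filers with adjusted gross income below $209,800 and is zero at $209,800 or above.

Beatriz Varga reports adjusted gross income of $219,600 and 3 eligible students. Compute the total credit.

$13,362

Tuition Credit: base = 3 × $10,480 = $31,440. $219,600 is $23,000 into a $40,000 phase-out range, leaving 17,000/40,000 of the credit: $31,440 × 17,000/40,000 = $13,362.
Veteran's Credit: $219,600 meets or exceeds the $208,400 cutoff, so the credit is $0.
Low-Income Housing Credit: $219,600 meets or exceeds the $209,800 cutoff, so the credit is $0.
Total: $13,362 + $0 + $0 = $13,362.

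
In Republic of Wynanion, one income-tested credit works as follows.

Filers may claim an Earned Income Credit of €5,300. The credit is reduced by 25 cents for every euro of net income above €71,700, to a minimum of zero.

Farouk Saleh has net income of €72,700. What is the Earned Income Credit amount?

Earned Income Credit: 25% of the €1,000 excess over €71,700 is €250; credit = €5,300 − €250 = €5,050.

€5,050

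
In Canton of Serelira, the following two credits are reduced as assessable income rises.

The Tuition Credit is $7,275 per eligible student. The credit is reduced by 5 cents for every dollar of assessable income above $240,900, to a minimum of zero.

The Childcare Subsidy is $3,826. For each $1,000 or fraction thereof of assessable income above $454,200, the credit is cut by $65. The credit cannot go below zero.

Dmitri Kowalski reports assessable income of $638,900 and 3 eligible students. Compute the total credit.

$1,925

Tuition Credit: base = 3 × $7,275 = $21,825. 5% of the $398,000 excess over $240,900 is $19,900; credit = $21,825 − $19,900 = $1,925.
Childcare Subsidy: income exceeds $454,200 by $184,700 → 185 increments × $65 = $12,025 ≥ base, so the credit is $0.
Total: $1,925 + $0 = $1,925.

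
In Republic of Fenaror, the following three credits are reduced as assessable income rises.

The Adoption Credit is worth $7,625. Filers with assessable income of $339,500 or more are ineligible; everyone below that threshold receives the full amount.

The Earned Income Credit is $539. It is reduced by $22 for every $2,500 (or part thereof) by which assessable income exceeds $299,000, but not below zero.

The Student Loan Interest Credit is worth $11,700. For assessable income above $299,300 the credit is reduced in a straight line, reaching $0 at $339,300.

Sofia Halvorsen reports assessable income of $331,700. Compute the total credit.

$10,079

Adoption Credit: $331,700 is below the $339,500 cutoff, so the full $7,625 applies.
Earned Income Credit: income exceeds $299,000 by $32,700, which is 14 full-or-partial $2,500 increments; reduction = 14 × $22 = $308, leaving $231.
Student Loan Interest Credit: $331,700 is $32,400 into a $40,000 phase-out range, leaving 7,600/40,000 of the credit: $11,700 × 7,600/40,000 = $2,223.
Total: $7,625 + $231 + $2,223 = $10,079.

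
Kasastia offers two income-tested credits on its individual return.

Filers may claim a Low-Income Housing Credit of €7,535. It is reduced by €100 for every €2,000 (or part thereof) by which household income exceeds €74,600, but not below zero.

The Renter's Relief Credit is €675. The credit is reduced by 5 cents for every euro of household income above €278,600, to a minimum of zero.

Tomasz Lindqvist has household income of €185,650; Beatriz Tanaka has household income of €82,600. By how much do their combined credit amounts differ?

€5,200

Tomasz (€185,650): Low-Income Housing Credit: income exceeds €74,600 by €111,050, which is 56 full-or-partial €2,000 increments; reduction = 56 × €100 = €5,600, leaving €1,935. Renter's Relief Credit: €185,650 is at or below the €278,600 threshold, so the full €675 applies. total €1,935 + €675 = €2,610
Beatriz (€82,600): Low-Income Housing Credit: income exceeds €74,600 by €8,000, which is 4 full-or-partial €2,000 increments; reduction = 4 × €100 = €400, leaving €7,135. Renter's Relief Credit: €82,600 is at or below the €278,600 threshold, so the full €675 applies. total €7,135 + €675 = €7,810
Difference: |€2,610 − €7,810| = €5,200.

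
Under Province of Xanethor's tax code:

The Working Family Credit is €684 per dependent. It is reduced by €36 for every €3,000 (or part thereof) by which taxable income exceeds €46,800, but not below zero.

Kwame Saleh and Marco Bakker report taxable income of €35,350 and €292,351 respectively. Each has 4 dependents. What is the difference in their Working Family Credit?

€2,736

Kwame (€35,350): Working Family Credit: base = 4 × €684 = €2,736. €35,350 is at or below the €46,800 threshold, so the full €2,736 applies.
Marco (€292,351): Working Family Credit: base = 4 × €684 = €2,736. income exceeds €46,800 by €245,551 → 82 increments × €36 = €2,952 ≥ base, so the credit is €0.
Difference: |€2,736 − €0| = €2,736.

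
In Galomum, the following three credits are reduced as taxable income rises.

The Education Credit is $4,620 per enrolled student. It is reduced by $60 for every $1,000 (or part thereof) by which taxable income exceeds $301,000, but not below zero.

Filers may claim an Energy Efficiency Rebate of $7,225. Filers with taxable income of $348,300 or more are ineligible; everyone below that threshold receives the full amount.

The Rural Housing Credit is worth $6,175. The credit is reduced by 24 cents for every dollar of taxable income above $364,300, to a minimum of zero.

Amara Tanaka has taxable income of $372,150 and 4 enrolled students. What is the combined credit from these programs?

Education Credit: base = 4 × $4,620 = $18,480. income exceeds $301,000 by $71,150, which is 72 full-or-partial $1,000 increments; reduction = 72 × $60 = $4,320, leaving $14,160.
Energy Efficiency Rebate: $372,150 meets or exceeds the $348,300 cutoff, so the credit is $0.
Rural Housing Credit: 24% of the $7,850 excess over $364,300 is $1,884; credit = $6,175 − $1,884 = $4,291.
Total: $14,160 + $0 + $4,291 = $18,451.

$18,451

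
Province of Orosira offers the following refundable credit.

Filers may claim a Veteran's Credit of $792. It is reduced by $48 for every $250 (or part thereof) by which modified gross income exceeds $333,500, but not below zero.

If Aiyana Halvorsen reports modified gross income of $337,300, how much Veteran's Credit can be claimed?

Veteran's Credit: income exceeds $333,500 by $3,800, which is 16 full-or-partial $250 increments; reduction = 16 × $48 = $768, leaving $24.

$24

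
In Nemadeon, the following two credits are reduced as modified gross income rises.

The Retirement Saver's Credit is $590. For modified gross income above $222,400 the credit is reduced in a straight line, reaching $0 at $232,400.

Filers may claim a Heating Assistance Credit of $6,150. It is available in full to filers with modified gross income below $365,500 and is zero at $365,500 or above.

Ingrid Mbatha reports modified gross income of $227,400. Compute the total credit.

$6,445

Retirement Saver's Credit: $227,400 is $5,000 into a $10,000 phase-out range, leaving 5,000/10,000 of the credit: $590 × 5,000/10,000 = $295.
Heating Assistance Credit: $227,400 is below the $365,500 cutoff, so the full $6,150 applies.
Total: $295 + $6,150 = $6,445.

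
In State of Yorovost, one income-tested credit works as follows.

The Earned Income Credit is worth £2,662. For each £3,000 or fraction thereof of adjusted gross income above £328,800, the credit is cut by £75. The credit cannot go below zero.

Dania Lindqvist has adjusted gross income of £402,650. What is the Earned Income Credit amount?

Earned Income Credit: income exceeds £328,800 by £73,850, which is 25 full-or-partial £3,000 increments; reduction = 25 × £75 = £1,875, leaving £787.

£787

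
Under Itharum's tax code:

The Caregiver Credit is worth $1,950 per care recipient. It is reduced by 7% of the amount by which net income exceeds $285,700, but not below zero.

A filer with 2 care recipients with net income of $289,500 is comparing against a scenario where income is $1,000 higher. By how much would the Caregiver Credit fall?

At $289,500 — base = 2 × $1,950 = $3,900. 7% of the $3,800 excess over $285,700 is $266; credit = $3,900 − $266 = $3,634.
At $290,500 — base = 2 × $1,950 = $3,900. 7% of the $4,800 excess over $285,700 is $336; credit = $3,900 − $336 = $3,564.
Lost: $3,634 − $3,564 = $70.

$70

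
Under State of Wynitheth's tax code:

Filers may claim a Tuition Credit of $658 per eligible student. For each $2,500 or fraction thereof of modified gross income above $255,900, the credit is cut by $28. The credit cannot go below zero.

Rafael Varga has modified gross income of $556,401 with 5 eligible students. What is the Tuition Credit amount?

$0

Tuition Credit: base = 5 × $658 = $3,290. income exceeds $255,900 by $300,501 → 121 increments × $28 = $3,388 ≥ base, so the credit is $0.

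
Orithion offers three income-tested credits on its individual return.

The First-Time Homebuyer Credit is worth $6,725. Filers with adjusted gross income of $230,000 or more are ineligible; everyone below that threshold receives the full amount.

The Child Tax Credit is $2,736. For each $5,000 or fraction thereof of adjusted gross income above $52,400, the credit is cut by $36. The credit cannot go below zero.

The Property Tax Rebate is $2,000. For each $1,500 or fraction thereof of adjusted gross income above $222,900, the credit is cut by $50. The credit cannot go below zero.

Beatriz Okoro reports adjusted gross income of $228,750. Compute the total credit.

$9,965

First-Time Homebuyer Credit: $228,750 is below the $230,000 cutoff, so the full $6,725 applies.
Child Tax Credit: income exceeds $52,400 by $176,350, which is 36 full-or-partial $5,000 increments; reduction = 36 × $36 = $1,296, leaving $1,440.
Property Tax Rebate: income exceeds $222,900 by $5,850, which is 4 full-or-partial $1,500 increments; reduction = 4 × $50 = $200, leaving $1,800.
Total: $6,725 + $1,440 + $1,800 = $9,965.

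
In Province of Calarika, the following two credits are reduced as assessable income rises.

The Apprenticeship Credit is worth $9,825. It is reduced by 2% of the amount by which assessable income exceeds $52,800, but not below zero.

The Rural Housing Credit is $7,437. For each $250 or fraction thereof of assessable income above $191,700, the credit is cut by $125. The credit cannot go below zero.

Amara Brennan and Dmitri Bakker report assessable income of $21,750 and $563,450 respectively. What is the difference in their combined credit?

$17,262

Amara ($21,750): Apprenticeship Credit: $21,750 is at or below the $52,800 threshold, so the full $9,825 applies. Rural Housing Credit: $21,750 is at or below the $191,700 threshold, so the full $7,437 applies. total $9,825 + $7,437 = $17,262
Dmitri ($563,450): Apprenticeship Credit: 2% of the $510,650 excess over $52,800 is $10,213 ≥ base, so the credit is $0. Rural Housing Credit: income exceeds $191,700 by $371,750 → 1487 increments × $125 = $185,875 ≥ base, so the credit is $0. total $0 + $0 = $0
Difference: |$17,262 − $0| = $17,262.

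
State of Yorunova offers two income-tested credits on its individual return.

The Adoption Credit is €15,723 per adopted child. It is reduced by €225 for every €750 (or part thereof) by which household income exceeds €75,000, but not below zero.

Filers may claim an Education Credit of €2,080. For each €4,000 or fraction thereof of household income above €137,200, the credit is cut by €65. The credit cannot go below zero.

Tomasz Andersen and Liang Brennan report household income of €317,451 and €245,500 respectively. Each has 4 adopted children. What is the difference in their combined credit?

€11,852

Tomasz (€317,451): Adoption Credit: base = 4 × €15,723 = €62,892. income exceeds €75,000 by €242,451 → 324 increments × €225 = €72,900 ≥ base, so the credit is €0. Education Credit: income exceeds €137,200 by €180,251 → 46 increments × €65 = €2,990 ≥ base, so the credit is €0. total €0 + €0 = €0
Liang (€245,500): Adoption Credit: base = 4 × €15,723 = €62,892. income exceeds €75,000 by €170,500, which is 228 full-or-partial €750 increments; reduction = 228 × €225 = €51,300, leaving €11,592. Education Credit: income exceeds €137,200 by €108,300, which is 28 full-or-partial €4,000 increments; reduction = 28 × €65 = €1,820, leaving €260. total €11,592 + €260 = €11,852
Difference: |€0 − €11,852| = €11,852.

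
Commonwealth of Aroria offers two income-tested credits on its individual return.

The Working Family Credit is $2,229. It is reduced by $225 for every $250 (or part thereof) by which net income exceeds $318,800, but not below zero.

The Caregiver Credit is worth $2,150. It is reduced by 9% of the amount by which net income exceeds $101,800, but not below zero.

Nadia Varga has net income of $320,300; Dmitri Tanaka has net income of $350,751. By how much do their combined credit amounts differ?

Nadia ($320,300): Working Family Credit: income exceeds $318,800 by $1,500, which is 6 full-or-partial $250 increments; reduction = 6 × $225 = $1,350, leaving $879. Caregiver Credit: 9% of the $218,500 excess over $101,800 is $19,665 ≥ base, so the credit is $0. total $879 + $0 = $879
Dmitri ($350,751): Working Family Credit: income exceeds $318,800 by $31,951 → 128 increments × $225 = $28,800 ≥ base, so the credit is $0. Caregiver Credit: 9% of the $248,951 excess over $101,800 is $22,405.59 ≥ base, so the credit is $0. total $0 + $0 = $0
Difference: |$879 − $0| = $879.

$879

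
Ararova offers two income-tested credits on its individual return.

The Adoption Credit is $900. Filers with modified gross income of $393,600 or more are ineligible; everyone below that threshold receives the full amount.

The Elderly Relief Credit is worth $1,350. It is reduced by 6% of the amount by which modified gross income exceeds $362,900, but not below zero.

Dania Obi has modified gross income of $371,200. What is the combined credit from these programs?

$1,752

Adoption Credit: $371,200 is below the $393,600 cutoff, so the full $900 applies.
Elderly Relief Credit: 6% of the $8,300 excess over $362,900 is $498; credit = $1,350 − $498 = $852.
Total: $900 + $852 = $1,752.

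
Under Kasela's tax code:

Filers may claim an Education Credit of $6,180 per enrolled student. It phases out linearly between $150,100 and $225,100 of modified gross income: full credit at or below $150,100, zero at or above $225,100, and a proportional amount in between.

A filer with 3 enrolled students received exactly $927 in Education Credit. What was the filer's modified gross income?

Full credit = 3 × $6,180 = $18,540.
$927 is 927/18,540 of the full $18,540, so 17,613/18,540 of the $75,000 range has been used: income = $150,100 + $75,000 × 17,613/18,540 = $221,350.

$221,350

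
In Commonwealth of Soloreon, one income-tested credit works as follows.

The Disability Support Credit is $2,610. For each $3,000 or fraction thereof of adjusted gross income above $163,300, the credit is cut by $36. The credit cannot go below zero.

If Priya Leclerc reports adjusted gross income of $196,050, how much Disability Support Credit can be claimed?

$2,214

Disability Support Credit: income exceeds $163,300 by $32,750, which is 11 full-or-partial $3,000 increments; reduction = 11 × $36 = $396, leaving $2,214.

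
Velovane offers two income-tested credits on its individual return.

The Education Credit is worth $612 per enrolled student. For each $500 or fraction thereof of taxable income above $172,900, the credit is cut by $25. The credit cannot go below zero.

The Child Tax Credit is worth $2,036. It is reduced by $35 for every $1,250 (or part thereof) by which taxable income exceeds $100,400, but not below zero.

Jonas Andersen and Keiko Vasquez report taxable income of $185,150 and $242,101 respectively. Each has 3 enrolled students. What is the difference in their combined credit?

Jonas ($185,150): Education Credit: base = 3 × $612 = $1,836. income exceeds $172,900 by $12,250, which is 25 full-or-partial $500 increments; reduction = 25 × $25 = $625, leaving $1,211. Child Tax Credit: income exceeds $100,400 by $84,750 → 68 increments × $35 = $2,380 ≥ base, so the credit is $0. total $1,211 + $0 = $1,211
Keiko ($242,101): Education Credit: base = 3 × $612 = $1,836. income exceeds $172,900 by $69,201 → 139 increments × $25 = $3,475 ≥ base, so the credit is $0. Child Tax Credit: income exceeds $100,400 by $141,701 → 114 increments × $35 = $3,990 ≥ base, so the credit is $0. total $0 + $0 = $0
Difference: |$1,211 − $0| = $1,211.

$1,211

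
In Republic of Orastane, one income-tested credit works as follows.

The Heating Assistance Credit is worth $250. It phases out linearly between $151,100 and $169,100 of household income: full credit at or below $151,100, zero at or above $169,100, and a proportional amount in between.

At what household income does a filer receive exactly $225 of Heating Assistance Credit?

$225 is 225/250 of the full $250, so 25/250 of the $18,000 range has been used: income = $151,100 + $18,000 × 25/250 = $152,900.

$152,900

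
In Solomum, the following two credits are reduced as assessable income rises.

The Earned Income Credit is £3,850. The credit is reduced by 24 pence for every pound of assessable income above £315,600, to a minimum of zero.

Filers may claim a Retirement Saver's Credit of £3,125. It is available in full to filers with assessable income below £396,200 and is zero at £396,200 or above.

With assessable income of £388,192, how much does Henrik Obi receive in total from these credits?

£3,125

Earned Income Credit: 24% of the £72,592 excess over £315,600 is £17,422.08 ≥ base, so the credit is £0.
Retirement Saver's Credit: £388,192 is below the £396,200 cutoff, so the full £3,125 applies.
Total: £0 + £3,125 = £3,125.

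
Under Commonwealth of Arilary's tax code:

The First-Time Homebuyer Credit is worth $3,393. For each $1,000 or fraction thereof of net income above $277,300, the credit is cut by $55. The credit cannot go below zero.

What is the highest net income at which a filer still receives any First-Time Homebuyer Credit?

After 61 increments the reduction is 61 × $55 = $3,355, leaving $38; one more increment wipes it out. Increment 61 ends at excess 61 × $1,000 = $61,000, so the highest qualifying income is $277,300 + $61,000 = $338,300.

$338,300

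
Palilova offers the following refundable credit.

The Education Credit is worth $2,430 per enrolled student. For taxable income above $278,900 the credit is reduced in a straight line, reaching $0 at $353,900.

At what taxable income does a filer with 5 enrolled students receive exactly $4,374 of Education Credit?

Full credit = 5 × $2,430 = $12,150.
$4,374 is 4,374/12,150 of the full $12,150, so 7,776/12,150 of the $75,000 range has been used: income = $278,900 + $75,000 × 7,776/12,150 = $326,900.

$326,900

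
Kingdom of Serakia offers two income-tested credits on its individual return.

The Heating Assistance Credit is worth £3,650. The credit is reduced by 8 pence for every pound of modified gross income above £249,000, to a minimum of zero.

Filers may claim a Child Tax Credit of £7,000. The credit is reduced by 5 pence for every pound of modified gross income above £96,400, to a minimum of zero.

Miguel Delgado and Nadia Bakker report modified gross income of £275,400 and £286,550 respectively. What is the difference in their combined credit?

£892

Miguel (£275,400): Heating Assistance Credit: 8% of the £26,400 excess over £249,000 is £2,112; credit = £3,650 − £2,112 = £1,538. Child Tax Credit: 5% of the £179,000 excess over £96,400 is £8,950 ≥ base, so the credit is £0. total £1,538 + £0 = £1,538
Nadia (£286,550): Heating Assistance Credit: 8% of the £37,550 excess over £249,000 is £3,004; credit = £3,650 − £3,004 = £646. Child Tax Credit: 5% of the £190,150 excess over £96,400 is £9,507.50 ≥ base, so the credit is £0. total £646 + £0 = £646
Difference: |£1,538 − £646| = £892.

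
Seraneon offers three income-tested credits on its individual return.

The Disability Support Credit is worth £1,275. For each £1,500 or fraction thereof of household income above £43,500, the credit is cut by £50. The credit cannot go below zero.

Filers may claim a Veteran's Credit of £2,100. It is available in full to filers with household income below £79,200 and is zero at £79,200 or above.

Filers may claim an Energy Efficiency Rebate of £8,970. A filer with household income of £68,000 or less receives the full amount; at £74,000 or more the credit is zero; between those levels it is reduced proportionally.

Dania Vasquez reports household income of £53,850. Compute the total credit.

£11,995

Disability Support Credit: income exceeds £43,500 by £10,350, which is 7 full-or-partial £1,500 increments; reduction = 7 × £50 = £350, leaving £925.
Veteran's Credit: £53,850 is below the £79,200 cutoff, so the full £2,100 applies.
Energy Efficiency Rebate: £53,850 is at or below the £68,000 threshold, so the full £8,970 applies.
Total: £925 + £2,100 + £8,970 = £11,995.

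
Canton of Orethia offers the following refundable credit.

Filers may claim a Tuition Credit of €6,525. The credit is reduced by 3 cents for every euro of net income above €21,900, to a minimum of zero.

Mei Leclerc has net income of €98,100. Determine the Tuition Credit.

Tuition Credit: 3% of the €76,200 excess over €21,900 is €2,286; credit = €6,525 − €2,286 = €4,239.

€4,239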